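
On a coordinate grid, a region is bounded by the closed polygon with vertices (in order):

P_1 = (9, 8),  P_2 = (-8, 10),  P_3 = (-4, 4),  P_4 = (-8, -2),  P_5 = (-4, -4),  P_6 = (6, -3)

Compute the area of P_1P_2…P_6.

168.5

Cross-terms: 154, 8, 40, 24, 36, 75  ⇒  Σ = 337
Area = |Σ|/2 = 168.5.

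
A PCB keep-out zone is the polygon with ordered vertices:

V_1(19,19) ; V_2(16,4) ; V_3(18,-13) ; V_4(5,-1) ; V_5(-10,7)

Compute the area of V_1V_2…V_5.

Apply the surveyor's formula: 2A = Σ (x_i·y_{i+1} − x_{i+1}·y_i), indices taken mod 5.
V_1→V_2: (19)(4) − (16)(19) = -228
V_2→V_3: (16)(-13) − (18)(4) = -280
V_3→V_4: (18)(-1) − (5)(-13) = 47
V_4→V_5: (5)(7) − (-10)(-1) = 25
V_5→V_1: (-10)(19) − (19)(7) = -323
Σ = -759
Area = |Σ|/2 = 379.5.

379.5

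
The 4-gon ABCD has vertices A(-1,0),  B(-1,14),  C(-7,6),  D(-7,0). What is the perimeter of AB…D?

36

|AB| = √((0)² + (14)²) = √196 = 14
|BC| = √((-6)² + (-8)²) = √100 = 10
|CD| = √((0)² + (-6)²) = √36 = 6
|DA| = √((6)² + (0)²) = √36 = 6
Perimeter = 14 + 10 + 6 + 6 = 36.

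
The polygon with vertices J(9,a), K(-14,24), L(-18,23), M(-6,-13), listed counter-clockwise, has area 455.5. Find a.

Write out the shoelace sum; only the two edges meeting at J involve a:
2·Area = [((-6)·a − 9·(-13)) + (9·24 − (-14)·a)] + 482
       = 8·a + 815 = 911
⇒ a = 12.

12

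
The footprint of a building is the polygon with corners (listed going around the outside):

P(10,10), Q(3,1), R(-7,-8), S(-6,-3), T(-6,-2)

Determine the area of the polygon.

55

Apply the shoelace formula: 2A = Σ (x_i·y_{i+1} − x_{i+1}·y_i), indices taken mod 5.
P→Q: (10)(1) − (3)(10) = -20
Q→R: (3)(-8) − (-7)(1) = -17
R→S: (-7)(-3) − (-6)(-8) = -27
S→T: (-6)(-2) − (-6)(-3) = -6
T→P: (-6)(10) − (10)(-2) = -40
Σ = -110
Area = |Σ|/2 = 55.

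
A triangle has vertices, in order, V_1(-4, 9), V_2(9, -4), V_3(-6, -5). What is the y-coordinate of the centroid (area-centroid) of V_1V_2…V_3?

0

Apply the shoelace (surveyor's) formula. First the cross-terms c_i = x_i·y_{i+1} − x_{i+1}·y_i:
  -65, -69, -74  ⇒  2A = -208, A = -104.
Then Σ (y_i + y_{i+1})·c_i = 0, so ȳ = 0 / (6·(-104)) = 0.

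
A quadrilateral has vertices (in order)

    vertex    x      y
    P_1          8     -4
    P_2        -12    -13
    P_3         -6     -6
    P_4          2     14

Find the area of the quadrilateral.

Apply the shoelace formula: 2A = Σ (x_i·y_{i+1} − x_{i+1}·y_i), indices taken mod 4.
P_1→P_2: (8)(-13) − (-12)(-4) = -152
P_2→P_3: (-12)(-6) − (-6)(-13) = -6
P_3→P_4: (-6)(14) − (2)(-6) = -72
P_4→P_1: (2)(-4) − (8)(14) = -120
Σ = -350
Area = |Σ|/2 = 175.

175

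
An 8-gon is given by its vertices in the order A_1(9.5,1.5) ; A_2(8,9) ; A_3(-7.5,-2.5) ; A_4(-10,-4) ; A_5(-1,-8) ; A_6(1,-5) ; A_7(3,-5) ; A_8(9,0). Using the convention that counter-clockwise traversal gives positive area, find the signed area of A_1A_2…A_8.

141.75

Apply the surveyor's formula: 2A = Σ (x_i·y_{i+1} − x_{i+1}·y_i), indices taken mod 8.
Σ = (73.5) + (47.5) + (5) + (76) + (13) + (10) + (45) + (13.5) = 283.5
Signed area = Σ/2 = 141.75 (positive ⇒ counter-clockwise traversal).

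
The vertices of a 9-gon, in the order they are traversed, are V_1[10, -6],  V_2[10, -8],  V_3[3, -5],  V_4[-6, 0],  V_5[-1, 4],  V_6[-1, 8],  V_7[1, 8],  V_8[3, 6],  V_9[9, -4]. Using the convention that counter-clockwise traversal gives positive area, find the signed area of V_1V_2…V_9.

V_1→V_2: (10)(-8) − (10)(-6) = -20
V_2→V_3: (10)(-5) − (3)(-8) = -26
V_3→V_4: (3)(0) − (-6)(-5) = -30
V_4→V_5: (-6)(4) − (-1)(0) = -24
V_5→V_6: (-1)(8) − (-1)(4) = -4
V_6→V_7: (-1)(8) − (1)(8) = -16
V_7→V_8: (1)(6) − (3)(8) = -18
V_8→V_9: (3)(-4) − (9)(6) = -66
V_9→V_1: (9)(-6) − (10)(-4) = -14
Σ = -218
Signed area = Σ/2 = -109 (negative ⇒ clockwise traversal).

-109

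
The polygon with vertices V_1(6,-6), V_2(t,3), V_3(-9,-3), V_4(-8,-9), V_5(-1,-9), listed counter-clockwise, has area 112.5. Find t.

The doubled signed area Σ (x_i y_{i+1} − x_{i+1} y_i) is linear in t.
With t=0 it equals 225; the coefficient of t is 3 (from the two edges through V_2).
So 3·t + 225 = 2·112.5 = 225 ⇒ t = 0.

0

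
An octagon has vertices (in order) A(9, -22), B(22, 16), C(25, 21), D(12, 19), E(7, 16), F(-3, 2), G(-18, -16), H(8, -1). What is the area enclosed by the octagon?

548.5

Apply Gauss's area formula: 2A = Σ (x_i·y_{i+1} − x_{i+1}·y_i), indices taken mod 8.
Cross-terms: 628, 62, 223, 59, 62, 84, 146, -167  ⇒  Σ = 1097
Area = |Σ|/2 = 548.5.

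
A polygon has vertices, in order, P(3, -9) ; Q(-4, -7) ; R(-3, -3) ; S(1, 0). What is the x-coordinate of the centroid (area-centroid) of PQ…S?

Apply the shoelace (surveyor's) formula. First the cross-terms c_i = x_i·y_{i+1} − x_{i+1}·y_i:
  -57, -9, 3, -9  ⇒  2A = -72, A = -36.
Then Σ (x_i + x_{i+1})·c_i = 78, so x̄ = 78 / (6·(-36)) = -13/36.

-13/36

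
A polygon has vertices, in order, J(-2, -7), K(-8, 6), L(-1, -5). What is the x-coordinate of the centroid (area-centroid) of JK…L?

-11/3

Apply the surveyor's formula. First the cross-terms c_i = x_i·y_{i+1} − x_{i+1}·y_i:
  -68, 46, -3  ⇒  2A = -25, A = -12.5.
Then Σ (x_i + x_{i+1})·c_i = 275, so x̄ = 275 / (6·(-12.5)) = -11/3.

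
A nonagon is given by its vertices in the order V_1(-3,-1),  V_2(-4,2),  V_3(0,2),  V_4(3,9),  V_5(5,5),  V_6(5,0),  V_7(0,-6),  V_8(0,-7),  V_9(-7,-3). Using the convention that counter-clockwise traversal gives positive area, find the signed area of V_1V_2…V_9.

Apply the shoelace (surveyor's) formula: 2A = Σ (x_i·y_{i+1} − x_{i+1}·y_i), indices taken mod 9.
Cross-terms: -10, -8, -6, -30, -25, -30, 0, -49, -2  ⇒  Σ = -160
Signed area = Σ/2 = -80 (negative ⇒ clockwise traversal).

-80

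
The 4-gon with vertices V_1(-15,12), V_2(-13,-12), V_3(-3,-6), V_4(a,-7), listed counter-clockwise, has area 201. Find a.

Write out the shoelace sum; only the two edges meeting at V_4 involve a:
2·Area = [((-3)·(-7) − a·(-6)) + (a·12 − (-15)·(-7))] + 378
       = 18·a + 294 = 402
⇒ a = 6.

6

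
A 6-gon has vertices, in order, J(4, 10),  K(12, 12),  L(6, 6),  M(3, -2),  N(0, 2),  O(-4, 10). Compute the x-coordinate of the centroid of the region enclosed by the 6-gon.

359/126

Apply Gauss's area formula. First the cross-terms c_i = x_i·y_{i+1} − x_{i+1}·y_i:
  -72, 0, -30, 6, 8, -80  ⇒  2A = -168, A = -84.
Then Σ (x_i + x_{i+1})·c_i = -1436, so x̄ = -1436 / (6·(-84)) = 359/126.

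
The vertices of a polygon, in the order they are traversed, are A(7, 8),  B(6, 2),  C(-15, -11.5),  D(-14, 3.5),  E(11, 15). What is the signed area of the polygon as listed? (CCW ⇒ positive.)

-276

Apply the shoelace formula: 2A = Σ (x_i·y_{i+1} − x_{i+1}·y_i), indices taken mod 5.
Cross-terms: -34, -39, -213.5, -248.5, -17  ⇒  Σ = -552
Signed area = Σ/2 = -276 (negative ⇒ clockwise traversal).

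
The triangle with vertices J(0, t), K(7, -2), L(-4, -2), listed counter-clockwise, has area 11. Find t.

-4

Write out the shoelace sum; only the two edges meeting at J involve t:
2·Area = [((-4)·t − 0·(-2)) + (0·(-2) − 7·t)] + -22
       = -11·t + -22 = 22
⇒ t = -4.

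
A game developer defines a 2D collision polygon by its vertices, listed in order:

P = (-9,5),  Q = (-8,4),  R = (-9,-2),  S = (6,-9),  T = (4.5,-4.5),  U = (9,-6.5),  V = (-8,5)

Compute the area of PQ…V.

85.875

Apply the shoelace (surveyor's) formula: 2A = Σ (x_i·y_{i+1} − x_{i+1}·y_i), indices taken mod 7.
Σ = (4) + (52) + (93) + (13.5) + (11.25) + (-7) + (5) = 171.75
Area = |Σ|/2 = 85.875.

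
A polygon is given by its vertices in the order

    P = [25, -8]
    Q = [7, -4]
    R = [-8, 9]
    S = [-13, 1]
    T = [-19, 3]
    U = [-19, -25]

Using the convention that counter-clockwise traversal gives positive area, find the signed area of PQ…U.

Apply the shoelace formula: 2A = Σ (x_i·y_{i+1} − x_{i+1}·y_i), indices taken mod 6.
P→Q: (25)(-4) − (7)(-8) = -44
Q→R: (7)(9) − (-8)(-4) = 31
R→S: (-8)(1) − (-13)(9) = 109
S→T: (-13)(3) − (-19)(1) = -20
T→U: (-19)(-25) − (-19)(3) = 532
U→P: (-19)(-8) − (25)(-25) = 777
Σ = 1385
Signed area = Σ/2 = 692.5 (positive ⇒ counter-clockwise traversal).

692.5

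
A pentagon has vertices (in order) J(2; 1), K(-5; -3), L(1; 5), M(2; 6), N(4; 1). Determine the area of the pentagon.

23.5

Apply the shoelace formula: 2A = Σ (x_i·y_{i+1} − x_{i+1}·y_i), indices taken mod 5.
Σ = (-1) + (-22) + (-4) + (-22) + (2) = -47
Area = |Σ|/2 = 23.5.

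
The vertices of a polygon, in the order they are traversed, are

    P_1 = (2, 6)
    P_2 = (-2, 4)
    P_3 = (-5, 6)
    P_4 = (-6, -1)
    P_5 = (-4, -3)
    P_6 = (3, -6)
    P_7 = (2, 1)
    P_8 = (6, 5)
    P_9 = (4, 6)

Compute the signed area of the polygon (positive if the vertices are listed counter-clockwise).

81.5

Apply Gauss's area formula: 2A = Σ (x_i·y_{i+1} − x_{i+1}·y_i), indices taken mod 9.
P_1→P_2: (2)(4) − (-2)(6) = 20
P_2→P_3: (-2)(6) − (-5)(4) = 8
P_3→P_4: (-5)(-1) − (-6)(6) = 41
P_4→P_5: (-6)(-3) − (-4)(-1) = 14
P_5→P_6: (-4)(-6) − (3)(-3) = 33
P_6→P_7: (3)(1) − (2)(-6) = 15
P_7→P_8: (2)(5) − (6)(1) = 4
P_8→P_9: (6)(6) − (4)(5) = 16
P_9→P_1: (4)(6) − (2)(6) = 12
Σ = 163
Signed area = Σ/2 = 81.5 (positive ⇒ counter-clockwise traversal).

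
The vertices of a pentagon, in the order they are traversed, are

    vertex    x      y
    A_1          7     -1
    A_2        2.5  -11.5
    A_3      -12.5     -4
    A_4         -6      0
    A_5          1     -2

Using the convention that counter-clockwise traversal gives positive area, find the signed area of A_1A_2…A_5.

Σ = (-78) + (-153.75) + (-24) + (12) + (13) = -230.75
Signed area = Σ/2 = -115.375 (negative ⇒ clockwise traversal).

-115.375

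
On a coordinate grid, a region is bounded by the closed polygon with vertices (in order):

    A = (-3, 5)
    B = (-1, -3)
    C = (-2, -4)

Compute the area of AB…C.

Apply the shoelace formula: 2A = Σ (x_i·y_{i+1} − x_{i+1}·y_i), indices taken mod 3.
Σ = (14) + (-2) + (-22) = -10
Area = |Σ|/2 = 5.

5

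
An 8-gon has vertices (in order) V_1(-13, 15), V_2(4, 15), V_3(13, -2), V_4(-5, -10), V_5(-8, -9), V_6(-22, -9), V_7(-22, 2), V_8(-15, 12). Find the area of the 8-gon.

Apply the shoelace (surveyor's) formula: 2A = Σ (x_i·y_{i+1} − x_{i+1}·y_i), indices taken mod 8.
Σ = (-255) + (-203) + (-140) + (-35) + (-126) + (-242) + (-234) + (-69) = -1304
Area = |Σ|/2 = 652.

652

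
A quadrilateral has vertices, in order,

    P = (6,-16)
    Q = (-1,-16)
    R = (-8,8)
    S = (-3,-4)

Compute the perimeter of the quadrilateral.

60

|PQ| = √((-7)² + (0)²) = √49 = 7
|QR| = √((-7)² + (24)²) = √625 = 25
|RS| = √((5)² + (-12)²) = √169 = 13
|SP| = √((9)² + (-12)²) = √225 = 15
Perimeter = 7 + 25 + 13 + 15 = 60.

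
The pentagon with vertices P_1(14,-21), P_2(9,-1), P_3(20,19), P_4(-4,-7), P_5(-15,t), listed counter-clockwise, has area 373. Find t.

The doubled signed area Σ (x_i y_{i+1} − x_{i+1} y_i) is linear in t.
With t=0 it equals 512; the coefficient of t is -18 (from the two edges through P_5).
So -18·t + 512 = 2·373 = 746 ⇒ t = -13.

-13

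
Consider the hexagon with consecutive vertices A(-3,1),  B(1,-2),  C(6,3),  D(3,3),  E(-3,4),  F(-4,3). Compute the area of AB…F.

31

Σ = (5) + (15) + (9) + (21) + (7) + (5) = 62
Area = |Σ|/2 = 31.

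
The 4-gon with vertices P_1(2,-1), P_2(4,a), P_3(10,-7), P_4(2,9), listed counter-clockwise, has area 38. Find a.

The doubled signed area Σ (x_i y_{i+1} − x_{i+1} y_i) is linear in a.
With a=0 it equals 60; the coefficient of a is -8 (from the two edges through P_2).
So -8·a + 60 = 2·38 = 76 ⇒ a = -2.

-2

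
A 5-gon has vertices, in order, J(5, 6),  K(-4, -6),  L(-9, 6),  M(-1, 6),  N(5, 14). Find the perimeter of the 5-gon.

|JK| = √((-9)² + (-12)²) = √225 = 15
|KL| = √((-5)² + (12)²) = √169 = 13
|LM| = √((8)² + (0)²) = √64 = 8
|MN| = √((6)² + (8)²) = √100 = 10
|NJ| = √((0)² + (-8)²) = √64 = 8
Perimeter = 15 + 13 + 8 + 10 + 8 = 54.

54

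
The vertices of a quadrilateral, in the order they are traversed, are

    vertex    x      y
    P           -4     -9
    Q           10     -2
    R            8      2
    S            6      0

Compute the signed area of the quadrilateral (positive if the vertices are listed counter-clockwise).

Apply the shoelace (surveyor's) formula: 2A = Σ (x_i·y_{i+1} − x_{i+1}·y_i), indices taken mod 4.
P→Q: (-4)(-2) − (10)(-9) = 98
Q→R: (10)(2) − (8)(-2) = 36
R→S: (8)(0) − (6)(2) = -12
S→P: (6)(-9) − (-4)(0) = -54
Σ = 68
Signed area = Σ/2 = 34 (positive ⇒ counter-clockwise traversal).

34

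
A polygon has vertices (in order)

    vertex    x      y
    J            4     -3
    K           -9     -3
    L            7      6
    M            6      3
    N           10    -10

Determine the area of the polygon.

83.5

J→K: (4)(-3) − (-9)(-3) = -39
K→L: (-9)(6) − (7)(-3) = -33
L→M: (7)(3) − (6)(6) = -15
M→N: (6)(-10) − (10)(3) = -90
N→J: (10)(-3) − (4)(-10) = 10
Σ = -167
Area = |Σ|/2 = 83.5.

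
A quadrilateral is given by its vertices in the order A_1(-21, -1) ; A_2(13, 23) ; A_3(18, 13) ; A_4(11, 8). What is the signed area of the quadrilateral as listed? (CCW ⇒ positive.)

A_1→A_2: (-21)(23) − (13)(-1) = -470
A_2→A_3: (13)(13) − (18)(23) = -245
A_3→A_4: (18)(8) − (11)(13) = 1
A_4→A_1: (11)(-1) − (-21)(8) = 157
Σ = -557
Signed area = Σ/2 = -278.5 (negative ⇒ clockwise traversal).

-278.5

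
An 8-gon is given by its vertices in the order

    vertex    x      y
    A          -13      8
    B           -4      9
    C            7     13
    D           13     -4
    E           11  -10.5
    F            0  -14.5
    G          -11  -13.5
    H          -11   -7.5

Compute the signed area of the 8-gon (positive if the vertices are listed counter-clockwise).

-530

Cross-terms: -85, -115, -197, -92.5, -159.5, -159.5, -66, -185.5  ⇒  Σ = -1060
Signed area = Σ/2 = -530 (negative ⇒ clockwise traversal).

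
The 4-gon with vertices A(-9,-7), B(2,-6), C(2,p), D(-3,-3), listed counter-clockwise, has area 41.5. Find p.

Write out the shoelace sum; only the two edges meeting at C involve p:
2·Area = [(2·p − 2·(-6)) + (2·(-3) − (-3)·p)] + 62
       = 5·p + 68 = 83
⇒ p = 3.

3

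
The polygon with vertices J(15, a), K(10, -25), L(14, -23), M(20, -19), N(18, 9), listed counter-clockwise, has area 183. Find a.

5

Write out the shoelace sum; only the two edges meeting at J involve a:
2·Area = [(18·a − 15·9) + (15·(-25) − 10·a)] + 836
       = 8·a + 326 = 366
⇒ a = 5.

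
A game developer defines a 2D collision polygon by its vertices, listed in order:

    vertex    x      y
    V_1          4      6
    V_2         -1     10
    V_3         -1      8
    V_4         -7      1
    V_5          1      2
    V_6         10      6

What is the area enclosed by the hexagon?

55

Apply the shoelace (surveyor's) formula: 2A = Σ (x_i·y_{i+1} − x_{i+1}·y_i), indices taken mod 6.
Σ = (46) + (2) + (55) + (-15) + (-14) + (36) = 110
Area = |Σ|/2 = 55.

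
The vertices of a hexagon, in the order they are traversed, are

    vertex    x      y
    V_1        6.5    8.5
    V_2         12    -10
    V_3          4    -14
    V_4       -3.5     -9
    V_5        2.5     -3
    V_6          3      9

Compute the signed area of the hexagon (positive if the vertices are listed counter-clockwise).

V_1→V_2: (6.5)(-10) − (12)(8.5) = -167
V_2→V_3: (12)(-14) − (4)(-10) = -128
V_3→V_4: (4)(-9) − (-3.5)(-14) = -85
V_4→V_5: (-3.5)(-3) − (2.5)(-9) = 33
V_5→V_6: (2.5)(9) − (3)(-3) = 31.5
V_6→V_1: (3)(8.5) − (6.5)(9) = -33
Σ = -348.5
Signed area = Σ/2 = -174.25 (negative ⇒ clockwise traversal).

-174.25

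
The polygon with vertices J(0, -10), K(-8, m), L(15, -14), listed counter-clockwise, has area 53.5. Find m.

The doubled signed area Σ (x_i y_{i+1} − x_{i+1} y_i) is linear in m.
With m=0 it equals -118; the coefficient of m is -15 (from the two edges through K).
So -15·m + -118 = 2·53.5 = 107 ⇒ m = -15.

-15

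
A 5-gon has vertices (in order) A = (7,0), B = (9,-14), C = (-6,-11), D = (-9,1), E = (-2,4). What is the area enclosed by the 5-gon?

224

Σ = (-98) + (-183) + (-105) + (-34) + (-28) = -448
Area = |Σ|/2 = 224.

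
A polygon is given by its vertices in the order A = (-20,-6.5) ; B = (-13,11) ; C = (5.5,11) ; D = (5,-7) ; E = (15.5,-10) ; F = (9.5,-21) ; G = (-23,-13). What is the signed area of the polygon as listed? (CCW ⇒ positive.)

Apply the shoelace formula: 2A = Σ (x_i·y_{i+1} − x_{i+1}·y_i), indices taken mod 7.
Cross-terms: -304.5, -203.5, -93.5, 58.5, -230.5, -606.5, -110.5  ⇒  Σ = -1490.5
Signed area = Σ/2 = -745.25 (negative ⇒ clockwise traversal).

-745.25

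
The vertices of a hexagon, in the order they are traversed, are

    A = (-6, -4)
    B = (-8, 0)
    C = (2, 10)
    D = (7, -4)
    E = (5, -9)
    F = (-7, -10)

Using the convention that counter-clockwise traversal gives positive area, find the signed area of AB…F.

Apply Gauss's area formula: 2A = Σ (x_i·y_{i+1} − x_{i+1}·y_i), indices taken mod 6.
A→B: (-6)(0) − (-8)(-4) = -32
B→C: (-8)(10) − (2)(0) = -80
C→D: (2)(-4) − (7)(10) = -78
D→E: (7)(-9) − (5)(-4) = -43
E→F: (5)(-10) − (-7)(-9) = -113
F→A: (-7)(-4) − (-6)(-10) = -32
Σ = -378
Signed area = Σ/2 = -189 (negative ⇒ clockwise traversal).

-189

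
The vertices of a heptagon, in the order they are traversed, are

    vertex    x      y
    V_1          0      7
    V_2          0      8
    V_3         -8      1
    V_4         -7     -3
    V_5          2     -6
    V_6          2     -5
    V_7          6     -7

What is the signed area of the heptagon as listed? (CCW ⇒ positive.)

101.5

Σ = (0) + (64) + (31) + (48) + (2) + (16) + (42) = 203
Signed area = Σ/2 = 101.5 (positive ⇒ counter-clockwise traversal).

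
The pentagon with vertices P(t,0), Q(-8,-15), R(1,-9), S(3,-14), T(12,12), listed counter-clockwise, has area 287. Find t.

-10

Write out the shoelace sum; only the two edges meeting at P involve t:
2·Area = [(12·0 − t·12) + (t·(-15) − (-8)·0)] + 304
       = -27·t + 304 = 574
⇒ t = -10.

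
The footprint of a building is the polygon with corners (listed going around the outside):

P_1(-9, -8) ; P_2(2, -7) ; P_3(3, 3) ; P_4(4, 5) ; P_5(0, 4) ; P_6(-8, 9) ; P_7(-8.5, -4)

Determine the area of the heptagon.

Apply Gauss's area formula: 2A = Σ (x_i·y_{i+1} − x_{i+1}·y_i), indices taken mod 7.
Cross-terms: 79, 27, 3, 16, 32, 108.5, 32  ⇒  Σ = 297.5
Area = |Σ|/2 = 148.75.

148.75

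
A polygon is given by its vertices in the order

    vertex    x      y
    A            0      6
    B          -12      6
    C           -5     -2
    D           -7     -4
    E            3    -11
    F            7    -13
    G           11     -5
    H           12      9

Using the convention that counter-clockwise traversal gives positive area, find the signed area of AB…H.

Apply the shoelace (surveyor's) formula: 2A = Σ (x_i·y_{i+1} − x_{i+1}·y_i), indices taken mod 8.
Cross-terms: 72, 54, 6, 89, 38, 108, 159, 72  ⇒  Σ = 598
Signed area = Σ/2 = 299 (positive ⇒ counter-clockwise traversal).

299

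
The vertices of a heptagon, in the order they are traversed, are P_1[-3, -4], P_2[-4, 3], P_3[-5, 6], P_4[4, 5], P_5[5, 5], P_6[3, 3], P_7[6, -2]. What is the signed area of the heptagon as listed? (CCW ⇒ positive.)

Apply the shoelace formula: 2A = Σ (x_i·y_{i+1} − x_{i+1}·y_i), indices taken mod 7.
Cross-terms: -25, -9, -49, -5, 0, -24, -30  ⇒  Σ = -142
Signed area = Σ/2 = -71 (negative ⇒ clockwise traversal).

-71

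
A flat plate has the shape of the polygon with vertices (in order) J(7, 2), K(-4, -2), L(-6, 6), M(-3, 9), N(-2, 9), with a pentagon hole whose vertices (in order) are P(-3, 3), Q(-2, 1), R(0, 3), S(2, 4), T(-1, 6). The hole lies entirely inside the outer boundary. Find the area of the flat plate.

Outer boundary:
Σ = (-6) + (-36) + (-36) + (-9) + (-67) = -154
Area = |Σ|/2 = 77.
Hole:
Apply Gauss's area formula: 2A = Σ (x_i·y_{i+1} − x_{i+1}·y_i), indices taken mod 5.
Σ = (3) + (-6) + (-6) + (16) + (15) = 22
Area = |Σ|/2 = 11.
Net area = 77 − 11 = 66.

66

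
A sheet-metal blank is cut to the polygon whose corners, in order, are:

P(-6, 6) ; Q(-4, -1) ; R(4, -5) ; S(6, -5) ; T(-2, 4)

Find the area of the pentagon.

Apply the shoelace formula: 2A = Σ (x_i·y_{i+1} − x_{i+1}·y_i), indices taken mod 5.
Cross-terms: 30, 24, 10, 14, 12  ⇒  Σ = 90
Area = |Σ|/2 = 45.

45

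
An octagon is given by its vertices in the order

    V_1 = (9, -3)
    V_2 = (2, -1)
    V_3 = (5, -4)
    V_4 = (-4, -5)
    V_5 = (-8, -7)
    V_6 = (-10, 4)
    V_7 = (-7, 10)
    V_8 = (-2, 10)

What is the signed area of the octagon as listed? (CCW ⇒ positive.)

-183.5

Apply the surveyor's formula: 2A = Σ (x_i·y_{i+1} − x_{i+1}·y_i), indices taken mod 8.
Σ = (-3) + (-3) + (-41) + (-12) + (-102) + (-72) + (-50) + (-84) = -367
Signed area = Σ/2 = -183.5 (negative ⇒ clockwise traversal).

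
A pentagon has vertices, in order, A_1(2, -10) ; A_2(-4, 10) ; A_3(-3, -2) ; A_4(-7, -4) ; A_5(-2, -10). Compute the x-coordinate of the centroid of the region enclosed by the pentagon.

-382/177

Apply the shoelace formula. First the cross-terms c_i = x_i·y_{i+1} − x_{i+1}·y_i:
  -20, 38, -2, 62, 40  ⇒  2A = 118, A = 59.
Then Σ (x_i + x_{i+1})·c_i = -764, so x̄ = -764 / (6·59) = -382/177.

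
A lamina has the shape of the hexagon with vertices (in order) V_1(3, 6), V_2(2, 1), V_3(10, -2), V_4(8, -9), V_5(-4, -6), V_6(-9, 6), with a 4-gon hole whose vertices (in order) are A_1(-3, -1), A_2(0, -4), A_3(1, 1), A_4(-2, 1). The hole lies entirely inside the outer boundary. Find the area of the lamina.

153.5

Outer boundary:
Σ = (-9) + (-14) + (-74) + (-84) + (-78) + (-72) = -331
Area = |Σ|/2 = 165.5.
Hole:
Σ = (12) + (4) + (3) + (5) = 24
Area = |Σ|/2 = 12.
Net area = 165.5 − 12 = 153.5.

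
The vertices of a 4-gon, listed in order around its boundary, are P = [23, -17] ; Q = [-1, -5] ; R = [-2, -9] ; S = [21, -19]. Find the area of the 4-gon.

Apply Gauss's area formula: 2A = Σ (x_i·y_{i+1} − x_{i+1}·y_i), indices taken mod 4.
Σ = (-132) + (-1) + (227) + (80) = 174
Area = |Σ|/2 = 87.

87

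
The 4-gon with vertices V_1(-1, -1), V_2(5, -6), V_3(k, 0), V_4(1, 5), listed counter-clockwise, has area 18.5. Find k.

2

Write out the shoelace sum; only the two edges meeting at V_3 involve k:
2·Area = [(5·0 − k·(-6)) + (k·5 − 1·0)] + 15
       = 11·k + 15 = 37
⇒ k = 2.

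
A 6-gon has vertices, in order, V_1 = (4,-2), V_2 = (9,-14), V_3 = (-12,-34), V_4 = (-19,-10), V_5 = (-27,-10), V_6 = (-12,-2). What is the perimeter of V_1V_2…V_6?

108

|V_1V_2| = √((5)² + (-12)²) = √169 = 13
|V_2V_3| = √((-21)² + (-20)²) = √841 = 29
|V_3V_4| = √((-7)² + (24)²) = √625 = 25
|V_4V_5| = √((-8)² + (0)²) = √64 = 8
|V_5V_6| = √((15)² + (8)²) = √289 = 17
|V_6V_1| = √((16)² + (0)²) = √256 = 16
Perimeter = 13 + 29 + 25 + 8 + 17 + 16 = 108.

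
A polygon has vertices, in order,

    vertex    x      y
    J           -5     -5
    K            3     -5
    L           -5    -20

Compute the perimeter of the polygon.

|JK| = √((8)² + (0)²) = √64 = 8
|KL| = √((-8)² + (-15)²) = √289 = 17
|LJ| = √((0)² + (15)²) = √225 = 15
Perimeter = 8 + 17 + 15 = 40.

40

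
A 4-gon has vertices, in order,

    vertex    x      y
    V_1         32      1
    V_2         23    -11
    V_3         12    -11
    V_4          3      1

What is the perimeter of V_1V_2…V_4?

|V_1V_2| = √((-9)² + (-12)²) = √225 = 15
|V_2V_3| = √((-11)² + (0)²) = √121 = 11
|V_3V_4| = √((-9)² + (12)²) = √225 = 15
|V_4V_1| = √((29)² + (0)²) = √841 = 29
Perimeter = 15 + 11 + 15 + 29 = 70.

70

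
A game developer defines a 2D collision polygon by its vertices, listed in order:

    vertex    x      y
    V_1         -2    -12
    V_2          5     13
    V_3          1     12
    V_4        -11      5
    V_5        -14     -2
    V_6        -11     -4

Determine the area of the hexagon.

Σ = (34) + (47) + (137) + (92) + (34) + (124) = 468
Area = |Σ|/2 = 234.

234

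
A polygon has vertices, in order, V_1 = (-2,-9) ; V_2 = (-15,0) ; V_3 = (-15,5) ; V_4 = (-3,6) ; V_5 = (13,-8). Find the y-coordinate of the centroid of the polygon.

Apply the shoelace formula. First the cross-terms c_i = x_i·y_{i+1} − x_{i+1}·y_i:
  -135, -75, -75, -54, -133  ⇒  2A = -472, A = -236.
Then Σ (y_i + y_{i+1})·c_i = 2384, so ȳ = 2384 / (6·(-236)) = -298/177.

-298/177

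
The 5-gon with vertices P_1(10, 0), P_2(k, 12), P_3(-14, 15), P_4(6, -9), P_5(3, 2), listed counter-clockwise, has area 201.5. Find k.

The doubled signed area Σ (x_i y_{i+1} − x_{i+1} y_i) is linear in k.
With k=0 it equals 343; the coefficient of k is 15 (from the two edges through P_2).
So 15·k + 343 = 2·201.5 = 403 ⇒ k = 4.

4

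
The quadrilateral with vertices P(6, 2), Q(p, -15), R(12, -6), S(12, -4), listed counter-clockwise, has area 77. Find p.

1

Write out the shoelace sum; only the two edges meeting at Q involve p:
2·Area = [(6·(-15) − p·2) + (p·(-6) − 12·(-15))] + 72
       = -8·p + 162 = 154
⇒ p = 1.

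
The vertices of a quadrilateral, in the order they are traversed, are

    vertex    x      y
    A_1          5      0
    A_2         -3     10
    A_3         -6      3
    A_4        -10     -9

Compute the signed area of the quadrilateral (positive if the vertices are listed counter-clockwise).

Σ = (50) + (51) + (84) + (45) = 230
Signed area = Σ/2 = 115 (positive ⇒ counter-clockwise traversal).

115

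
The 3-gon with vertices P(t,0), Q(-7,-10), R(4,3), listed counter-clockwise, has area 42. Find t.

-5

Write out the shoelace sum; only the two edges meeting at P involve t:
2·Area = [(4·0 − t·3) + (t·(-10) − (-7)·0)] + 19
       = -13·t + 19 = 84
⇒ t = -5.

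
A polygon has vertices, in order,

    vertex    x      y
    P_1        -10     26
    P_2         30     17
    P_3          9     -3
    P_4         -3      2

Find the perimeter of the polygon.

|P_1P_2| = √((40)² + (-9)²) = √1681 = 41
|P_2P_3| = √((-21)² + (-20)²) = √841 = 29
|P_3P_4| = √((-12)² + (5)²) = √169 = 13
|P_4P_1| = √((-7)² + (24)²) = √625 = 25
Perimeter = 41 + 29 + 13 + 25 = 108.

108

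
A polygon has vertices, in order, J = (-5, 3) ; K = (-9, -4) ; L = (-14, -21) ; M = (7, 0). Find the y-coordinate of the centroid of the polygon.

-533/87

Apply the shoelace formula. First the cross-terms c_i = x_i·y_{i+1} − x_{i+1}·y_i:
  47, 133, 147, 21  ⇒  2A = 348, A = 174.
Then Σ (y_i + y_{i+1})·c_i = -6396, so ȳ = -6396 / (6·174) = -533/87.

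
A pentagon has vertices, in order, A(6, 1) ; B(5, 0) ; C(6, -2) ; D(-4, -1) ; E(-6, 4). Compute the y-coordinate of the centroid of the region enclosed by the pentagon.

Apply the shoelace formula. First the cross-terms c_i = x_i·y_{i+1} − x_{i+1}·y_i:
  -5, -10, -14, -22, -30  ⇒  2A = -81, A = -40.5.
Then Σ (y_i + y_{i+1})·c_i = -159, so ȳ = -159 / (6·(-40.5)) = 53/81.

53/81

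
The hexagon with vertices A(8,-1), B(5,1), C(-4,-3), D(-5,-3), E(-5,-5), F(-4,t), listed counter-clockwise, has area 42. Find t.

Write out the shoelace sum; only the two edges meeting at F involve t:
2·Area = [((-5)·t − (-4)·(-5)) + ((-4)·(-1) − 8·t)] + 9
       = -13·t + -7 = 84
⇒ t = -7.

-7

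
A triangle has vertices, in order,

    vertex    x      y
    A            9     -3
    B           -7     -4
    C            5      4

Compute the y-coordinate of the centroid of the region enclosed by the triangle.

-1

Apply the surveyor's formula. First the cross-terms c_i = x_i·y_{i+1} − x_{i+1}·y_i:
  -57, -8, -51  ⇒  2A = -116, A = -58.
Then Σ (y_i + y_{i+1})·c_i = 348, so ȳ = 348 / (6·(-58)) = -1.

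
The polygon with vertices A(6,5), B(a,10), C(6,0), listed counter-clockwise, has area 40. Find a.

-10

The doubled signed area Σ (x_i y_{i+1} − x_{i+1} y_i) is linear in a.
With a=0 it equals 30; the coefficient of a is -5 (from the two edges through B).
So -5·a + 30 = 2·40 = 80 ⇒ a = -10.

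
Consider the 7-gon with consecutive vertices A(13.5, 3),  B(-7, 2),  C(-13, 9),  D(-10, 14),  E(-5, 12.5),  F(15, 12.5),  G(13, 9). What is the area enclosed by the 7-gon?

Σ = (48) + (-37) + (-92) + (-55) + (-250) + (-27.5) + (-82.5) = -496
Area = |Σ|/2 = 248.

248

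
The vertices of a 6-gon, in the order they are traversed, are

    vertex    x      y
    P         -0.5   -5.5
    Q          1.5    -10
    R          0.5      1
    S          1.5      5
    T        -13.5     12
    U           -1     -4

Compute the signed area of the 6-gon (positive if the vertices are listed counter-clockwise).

87.875

Cross-terms: 13.25, 6.5, 1, 85.5, 66, 3.5  ⇒  Σ = 175.75
Signed area = Σ/2 = 87.875 (positive ⇒ counter-clockwise traversal).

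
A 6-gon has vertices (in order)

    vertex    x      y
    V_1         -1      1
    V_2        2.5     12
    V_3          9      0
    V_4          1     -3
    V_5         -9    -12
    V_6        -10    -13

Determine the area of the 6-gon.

Σ = (-14.5) + (-108) + (-27) + (-39) + (-3) + (-23) = -214.5
Area = |Σ|/2 = 107.25.

107.25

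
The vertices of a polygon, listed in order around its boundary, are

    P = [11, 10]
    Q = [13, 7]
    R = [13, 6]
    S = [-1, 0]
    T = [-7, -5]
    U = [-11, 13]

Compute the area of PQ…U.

227

Apply the shoelace (surveyor's) formula: 2A = Σ (x_i·y_{i+1} − x_{i+1}·y_i), indices taken mod 6.
Cross-terms: -53, -13, 6, 5, -146, -253  ⇒  Σ = -454
Area = |Σ|/2 = 227.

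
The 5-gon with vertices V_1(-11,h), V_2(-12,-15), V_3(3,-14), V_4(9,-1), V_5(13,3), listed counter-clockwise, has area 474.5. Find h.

The doubled signed area Σ (x_i y_{i+1} − x_{i+1} y_i) is linear in h.
With h=0 it equals 574; the coefficient of h is 25 (from the two edges through V_1).
So 25·h + 574 = 2·474.5 = 949 ⇒ h = 15.

15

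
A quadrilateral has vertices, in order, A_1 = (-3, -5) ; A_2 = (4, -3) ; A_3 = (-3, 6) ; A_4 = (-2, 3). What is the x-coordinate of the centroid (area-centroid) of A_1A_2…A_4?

Apply the shoelace formula. First the cross-terms c_i = x_i·y_{i+1} − x_{i+1}·y_i:
  29, 15, 3, 19  ⇒  2A = 66, A = 33.
Then Σ (x_i + x_{i+1})·c_i = -66, so x̄ = -66 / (6·33) = -1/3.

-1/3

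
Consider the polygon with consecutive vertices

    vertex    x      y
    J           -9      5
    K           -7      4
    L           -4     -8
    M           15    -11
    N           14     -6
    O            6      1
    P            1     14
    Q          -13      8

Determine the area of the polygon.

Cross-terms: -1, 72, 164, 64, 50, 83, 190, 7  ⇒  Σ = 629
Area = |Σ|/2 = 314.5.

314.5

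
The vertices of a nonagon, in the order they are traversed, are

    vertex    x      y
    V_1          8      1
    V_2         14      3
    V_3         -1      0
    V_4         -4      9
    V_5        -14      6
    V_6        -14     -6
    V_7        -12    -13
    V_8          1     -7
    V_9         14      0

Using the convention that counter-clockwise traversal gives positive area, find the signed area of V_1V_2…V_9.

Apply the shoelace (surveyor's) formula: 2A = Σ (x_i·y_{i+1} − x_{i+1}·y_i), indices taken mod 9.
V_1→V_2: (8)(3) − (14)(1) = 10
V_2→V_3: (14)(0) − (-1)(3) = 3
V_3→V_4: (-1)(9) − (-4)(0) = -9
V_4→V_5: (-4)(6) − (-14)(9) = 102
V_5→V_6: (-14)(-6) − (-14)(6) = 168
V_6→V_7: (-14)(-13) − (-12)(-6) = 110
V_7→V_8: (-12)(-7) − (1)(-13) = 97
V_8→V_9: (1)(0) − (14)(-7) = 98
V_9→V_1: (14)(1) − (8)(0) = 14
Σ = 593
Signed area = Σ/2 = 296.5 (positive ⇒ counter-clockwise traversal).

296.5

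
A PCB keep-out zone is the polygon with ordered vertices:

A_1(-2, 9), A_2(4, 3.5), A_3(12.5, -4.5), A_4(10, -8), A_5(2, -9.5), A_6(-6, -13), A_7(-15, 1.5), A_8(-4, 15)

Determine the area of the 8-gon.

375.375

Apply the shoelace formula: 2A = Σ (x_i·y_{i+1} − x_{i+1}·y_i), indices taken mod 8.
A_1→A_2: (-2)(3.5) − (4)(9) = -43
A_2→A_3: (4)(-4.5) − (12.5)(3.5) = -61.75
A_3→A_4: (12.5)(-8) − (10)(-4.5) = -55
A_4→A_5: (10)(-9.5) − (2)(-8) = -79
A_5→A_6: (2)(-13) − (-6)(-9.5) = -83
A_6→A_7: (-6)(1.5) − (-15)(-13) = -204
A_7→A_8: (-15)(15) − (-4)(1.5) = -219
A_8→A_1: (-4)(9) − (-2)(15) = -6
Σ = -750.75
Area = |Σ|/2 = 375.375.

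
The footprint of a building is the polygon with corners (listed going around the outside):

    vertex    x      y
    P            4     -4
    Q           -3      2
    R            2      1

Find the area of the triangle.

11.5

Apply Gauss's area formula: 2A = Σ (x_i·y_{i+1} − x_{i+1}·y_i), indices taken mod 3.
Σ = (-4) + (-7) + (-12) = -23
Area = |Σ|/2 = 11.5.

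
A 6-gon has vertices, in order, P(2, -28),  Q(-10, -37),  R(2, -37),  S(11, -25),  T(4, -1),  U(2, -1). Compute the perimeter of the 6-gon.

96

|PQ| = √((-12)² + (-9)²) = √225 = 15
|QR| = √((12)² + (0)²) = √144 = 12
|RS| = √((9)² + (12)²) = √225 = 15
|ST| = √((-7)² + (24)²) = √625 = 25
|TU| = √((-2)² + (0)²) = √4 = 2
|UP| = √((0)² + (-27)²) = √729 = 27
Perimeter = 15 + 12 + 15 + 25 + 2 + 27 = 96.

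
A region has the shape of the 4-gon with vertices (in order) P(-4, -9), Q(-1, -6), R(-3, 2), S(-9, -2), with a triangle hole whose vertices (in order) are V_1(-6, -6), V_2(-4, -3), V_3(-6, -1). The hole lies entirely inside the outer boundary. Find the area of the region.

Outer boundary:
Apply Gauss's area formula: 2A = Σ (x_i·y_{i+1} − x_{i+1}·y_i), indices taken mod 4.
Cross-terms: 15, -20, 24, 73  ⇒  Σ = 92
Area = |Σ|/2 = 46.
Hole:
Σ = (-6) + (-14) + (30) = 10
Area = |Σ|/2 = 5.
Net area = 46 − 5 = 41.

41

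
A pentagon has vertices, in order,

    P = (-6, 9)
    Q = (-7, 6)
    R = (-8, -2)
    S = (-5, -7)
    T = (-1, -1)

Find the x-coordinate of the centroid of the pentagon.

-881/177

Apply the shoelace (surveyor's) formula. First the cross-terms c_i = x_i·y_{i+1} − x_{i+1}·y_i:
  27, 62, 46, -2, -15  ⇒  2A = 118, A = 59.
Then Σ (x_i + x_{i+1})·c_i = -1762, so x̄ = -1762 / (6·59) = -881/177.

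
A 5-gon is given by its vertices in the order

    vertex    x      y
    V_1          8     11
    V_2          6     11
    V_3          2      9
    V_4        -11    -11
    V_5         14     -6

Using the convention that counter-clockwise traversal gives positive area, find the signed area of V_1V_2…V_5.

276.5

Apply the surveyor's formula: 2A = Σ (x_i·y_{i+1} − x_{i+1}·y_i), indices taken mod 5.
Σ = (22) + (32) + (77) + (220) + (202) = 553
Signed area = Σ/2 = 276.5 (positive ⇒ counter-clockwise traversal).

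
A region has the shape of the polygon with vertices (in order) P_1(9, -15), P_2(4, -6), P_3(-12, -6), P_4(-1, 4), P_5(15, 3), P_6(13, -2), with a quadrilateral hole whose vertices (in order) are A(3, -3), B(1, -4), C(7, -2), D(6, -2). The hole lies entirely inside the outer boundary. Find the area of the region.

225

Outer boundary:
Apply the shoelace formula: 2A = Σ (x_i·y_{i+1} − x_{i+1}·y_i), indices taken mod 6.
Cross-terms: 6, -96, -54, -63, -69, -177  ⇒  Σ = -453
Area = |Σ|/2 = 226.5.
Hole:
Σ = (-9) + (26) + (-2) + (-12) = 3
Area = |Σ|/2 = 1.5.
Net area = 226.5 − 1.5 = 225.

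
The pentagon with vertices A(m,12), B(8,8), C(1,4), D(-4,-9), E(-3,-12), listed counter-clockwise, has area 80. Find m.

Write out the shoelace sum; only the two edges meeting at A involve m:
2·Area = [((-3)·12 − m·(-12)) + (m·8 − 8·12)] + 52
       = 20·m + -80 = 160
⇒ m = 12.

12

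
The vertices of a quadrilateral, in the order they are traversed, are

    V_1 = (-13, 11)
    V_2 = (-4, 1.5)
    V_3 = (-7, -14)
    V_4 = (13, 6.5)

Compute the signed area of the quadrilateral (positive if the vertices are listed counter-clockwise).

Σ = (24.5) + (66.5) + (136.5) + (227.5) = 455
Signed area = Σ/2 = 227.5 (positive ⇒ counter-clockwise traversal).

227.5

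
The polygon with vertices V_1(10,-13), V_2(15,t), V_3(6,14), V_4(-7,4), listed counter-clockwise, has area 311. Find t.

Write out the shoelace sum; only the two edges meeting at V_2 involve t:
2·Area = [(10·t − 15·(-13)) + (15·14 − 6·t)] + 173
       = 4·t + 578 = 622
⇒ t = 11.

11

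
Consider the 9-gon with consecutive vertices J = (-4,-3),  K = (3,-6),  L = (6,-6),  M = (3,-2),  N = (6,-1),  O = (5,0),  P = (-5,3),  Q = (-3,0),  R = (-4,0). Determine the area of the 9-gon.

J→K: (-4)(-6) − (3)(-3) = 33
K→L: (3)(-6) − (6)(-6) = 18
L→M: (6)(-2) − (3)(-6) = 6
M→N: (3)(-1) − (6)(-2) = 9
N→O: (6)(0) − (5)(-1) = 5
O→P: (5)(3) − (-5)(0) = 15
P→Q: (-5)(0) − (-3)(3) = 9
Q→R: (-3)(0) − (-4)(0) = 0
R→J: (-4)(-3) − (-4)(0) = 12
Σ = 107
Area = |Σ|/2 = 53.5.

53.5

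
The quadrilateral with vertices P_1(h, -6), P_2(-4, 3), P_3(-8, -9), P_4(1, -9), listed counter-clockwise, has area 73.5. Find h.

3

Write out the shoelace sum; only the two edges meeting at P_1 involve h:
2·Area = [(1·(-6) − h·(-9)) + (h·3 − (-4)·(-6))] + 141
       = 12·h + 111 = 147
⇒ h = 3.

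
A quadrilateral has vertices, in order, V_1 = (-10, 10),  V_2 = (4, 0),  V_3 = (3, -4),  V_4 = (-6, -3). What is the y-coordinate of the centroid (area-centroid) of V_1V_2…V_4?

245/179

Apply the shoelace (surveyor's) formula. First the cross-terms c_i = x_i·y_{i+1} − x_{i+1}·y_i:
  -40, -16, -33, -90  ⇒  2A = -179, A = -89.5.
Then Σ (y_i + y_{i+1})·c_i = -735, so ȳ = -735 / (6·(-89.5)) = 245/179.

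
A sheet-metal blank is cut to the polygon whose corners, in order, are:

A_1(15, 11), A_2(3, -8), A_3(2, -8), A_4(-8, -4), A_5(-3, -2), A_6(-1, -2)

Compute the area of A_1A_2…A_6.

Σ = (-153) + (-8) + (-72) + (4) + (4) + (19) = -206
Area = |Σ|/2 = 103.

103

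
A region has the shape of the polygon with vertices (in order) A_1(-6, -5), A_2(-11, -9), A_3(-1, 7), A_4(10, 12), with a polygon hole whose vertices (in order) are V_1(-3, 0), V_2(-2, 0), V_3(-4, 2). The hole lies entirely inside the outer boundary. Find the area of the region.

72.5

Outer boundary:
Apply the shoelace formula: 2A = Σ (x_i·y_{i+1} − x_{i+1}·y_i), indices taken mod 4.
Cross-terms: -1, -86, -82, 22  ⇒  Σ = -147
Area = |Σ|/2 = 73.5.
Hole:
Apply Gauss's area formula: 2A = Σ (x_i·y_{i+1} − x_{i+1}·y_i), indices taken mod 3.
Σ = (0) + (-4) + (6) = 2
Area = |Σ|/2 = 1.
Net area = 73.5 − 1 = 72.5.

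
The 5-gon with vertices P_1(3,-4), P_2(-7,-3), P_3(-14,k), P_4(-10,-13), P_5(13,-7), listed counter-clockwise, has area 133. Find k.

Write out the shoelace sum; only the two edges meeting at P_3 involve k:
2·Area = [((-7)·k − (-14)·(-3)) + ((-14)·(-13) − (-10)·k)] + 171
       = 3·k + 311 = 266
⇒ k = -15.

-15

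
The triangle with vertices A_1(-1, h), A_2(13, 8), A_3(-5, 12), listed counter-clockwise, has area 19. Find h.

9

The doubled signed area Σ (x_i y_{i+1} − x_{i+1} y_i) is linear in h.
With h=0 it equals 200; the coefficient of h is -18 (from the two edges through A_1).
So -18·h + 200 = 2·19 = 38 ⇒ h = 9.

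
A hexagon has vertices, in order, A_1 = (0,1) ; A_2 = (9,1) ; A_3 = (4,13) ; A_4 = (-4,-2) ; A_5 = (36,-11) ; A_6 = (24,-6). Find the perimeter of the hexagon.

118

|A_1A_2| = √((9)² + (0)²) = √81 = 9
|A_2A_3| = √((-5)² + (12)²) = √169 = 13
|A_3A_4| = √((-8)² + (-15)²) = √289 = 17
|A_4A_5| = √((40)² + (-9)²) = √1681 = 41
|A_5A_6| = √((-12)² + (5)²) = √169 = 13
|A_6A_1| = √((-24)² + (7)²) = √625 = 25
Perimeter = 9 + 13 + 17 + 41 + 13 + 25 = 118.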